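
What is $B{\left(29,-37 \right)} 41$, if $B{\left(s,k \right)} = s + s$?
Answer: $2378$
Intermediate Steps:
$B{\left(s,k \right)} = 2 s$
$B{\left(29,-37 \right)} 41 = 2 \cdot 29 \cdot 41 = 58 \cdot 41 = 2378$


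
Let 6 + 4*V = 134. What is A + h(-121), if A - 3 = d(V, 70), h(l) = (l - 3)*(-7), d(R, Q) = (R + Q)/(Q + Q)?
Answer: 61021/70 ≈ 871.73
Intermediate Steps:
V = 32 (V = -3/2 + (¼)*134 = -3/2 + 67/2 = 32)
d(R, Q) = (Q + R)/(2*Q) (d(R, Q) = (Q + R)/((2*Q)) = (Q + R)*(1/(2*Q)) = (Q + R)/(2*Q))
h(l) = 21 - 7*l (h(l) = (-3 + l)*(-7) = 21 - 7*l)
A = 261/70 (A = 3 + (½)*(70 + 32)/70 = 3 + (½)*(1/70)*102 = 3 + 51/70 = 261/70 ≈ 3.7286)
A + h(-121) = 261/70 + (21 - 7*(-121)) = 261/70 + (21 + 847) = 261/70 + 868 = 61021/70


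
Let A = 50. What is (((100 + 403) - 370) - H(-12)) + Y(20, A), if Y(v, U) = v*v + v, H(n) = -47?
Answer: 600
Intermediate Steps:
Y(v, U) = v + v² (Y(v, U) = v² + v = v + v²)
(((100 + 403) - 370) - H(-12)) + Y(20, A) = (((100 + 403) - 370) - 1*(-47)) + 20*(1 + 20) = ((503 - 370) + 47) + 20*21 = (133 + 47) + 420 = 180 + 420 = 600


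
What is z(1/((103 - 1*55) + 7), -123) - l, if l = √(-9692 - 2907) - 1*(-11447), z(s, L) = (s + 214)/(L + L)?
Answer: -154889681/13530 - I*√12599 ≈ -11448.0 - 112.25*I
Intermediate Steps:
z(s, L) = (214 + s)/(2*L) (z(s, L) = (214 + s)/((2*L)) = (214 + s)*(1/(2*L)) = (214 + s)/(2*L))
l = 11447 + I*√12599 (l = √(-12599) + 11447 = I*√12599 + 11447 = 11447 + I*√12599 ≈ 11447.0 + 112.25*I)
z(1/((103 - 1*55) + 7), -123) - l = (½)*(214 + 1/((103 - 1*55) + 7))/(-123) - (11447 + I*√12599) = (½)*(-1/123)*(214 + 1/((103 - 55) + 7)) + (-11447 - I*√12599) = (½)*(-1/123)*(214 + 1/(48 + 7)) + (-11447 - I*√12599) = (½)*(-1/123)*(214 + 1/55) + (-11447 - I*√12599) = (½)*(-1/123)*(11771/55) + (-11447 - I*√12599) = -11771/13530 + (-11447 - I*√12599) = -154889681/13530 - I*√12599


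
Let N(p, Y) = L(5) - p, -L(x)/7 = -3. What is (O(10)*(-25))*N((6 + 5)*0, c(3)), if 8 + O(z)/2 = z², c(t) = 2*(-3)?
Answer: -96600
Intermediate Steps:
c(t) = -6
L(x) = 21 (L(x) = -7*(-3) = 21)
N(p, Y) = 21 - p
O(z) = -16 + 2*z²
(O(10)*(-25))*N((6 + 5)*0, c(3)) = ((-16 + 2*10²)*(-25))*(21 - (6 + 5)*0) = ((-16 + 2*100)*(-25))*(21 - 11*0) = ((-16 + 200)*(-25))*(21 - 1*0) = (184*(-25))*(21 + 0) = -4600*21 = -96600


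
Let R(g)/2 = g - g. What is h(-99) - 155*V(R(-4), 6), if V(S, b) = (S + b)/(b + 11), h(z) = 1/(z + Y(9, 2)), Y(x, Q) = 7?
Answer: -85577/1564 ≈ -54.717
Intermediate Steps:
R(g) = 0 (R(g) = 2*(g - g) = 2*0 = 0)
h(z) = 1/(7 + z) (h(z) = 1/(z + 7) = 1/(7 + z))
V(S, b) = (S + b)/(11 + b)
h(-99) - 155*V(R(-4), 6) = 1/(7 - 99) - 155*(0 + 6)/(11 + 6) = 1/(-92) - 155*6/17 = -1/92 - 155*(1/17)*6 = -1/92 - 155*6/17 = -1/92 - 1*930/17 = -1/92 - 930/17 = -85577/1564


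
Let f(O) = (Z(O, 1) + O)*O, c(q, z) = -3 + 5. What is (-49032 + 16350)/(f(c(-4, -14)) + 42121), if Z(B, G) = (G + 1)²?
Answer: -2514/3241 ≈ -0.77569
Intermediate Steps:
Z(B, G) = (1 + G)²
c(q, z) = 2
f(O) = O*(4 + O) (f(O) = ((1 + 1)² + O)*O = (2² + O)*O = (4 + O)*O = O*(4 + O))
(-49032 + 16350)/(f(c(-4, -14)) + 42121) = (-49032 + 16350)/(2*(4 + 2) + 42121) = -32682/(2*6 + 42121) = -32682/(12 + 42121) = -32682/42133 = -32682*1/42133 = -2514/3241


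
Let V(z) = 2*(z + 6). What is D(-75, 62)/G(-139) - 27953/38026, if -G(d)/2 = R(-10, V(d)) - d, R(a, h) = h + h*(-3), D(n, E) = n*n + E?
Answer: -5767427/1159793 ≈ -4.9728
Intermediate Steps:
D(n, E) = E + n² (D(n, E) = n² + E = E + n²)
V(z) = 12 + 2*z (V(z) = 2*(6 + z) = 12 + 2*z)
R(a, h) = -2*h (R(a, h) = h - 3*h = -2*h)
G(d) = 48 + 10*d (G(d) = -2*(-2*(12 + 2*d) - d) = -2*((-24 - 4*d) - d) = -2*(-24 - 5*d) = 48 + 10*d)
D(-75, 62)/G(-139) - 27953/38026 = (62 + (-75)²)/(48 + 10*(-139)) - 27953/38026 = (62 + 5625)/(48 - 1390) - 27953*1/38026 = 5687/(-1342) - 27953/38026 = 5687*(-1/1342) - 27953/38026 = -517/122 - 27953/38026 = -5767427/1159793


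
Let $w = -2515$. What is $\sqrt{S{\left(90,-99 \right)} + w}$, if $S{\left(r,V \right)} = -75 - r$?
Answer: $2 i \sqrt{670} \approx 51.769 i$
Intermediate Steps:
$\sqrt{S{\left(90,-99 \right)} + w} = \sqrt{\left(-75 - 90\right) - 2515} = \sqrt{-165 - 2515} = \sqrt{-2680} = 2 i \sqrt{670}$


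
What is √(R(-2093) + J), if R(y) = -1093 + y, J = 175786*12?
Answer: √2106246 ≈ 1451.3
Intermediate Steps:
J = 2109432
√(R(-2093) + J) = √((-1093 - 2093) + 2109432) = √(-3186 + 2109432) = √2106246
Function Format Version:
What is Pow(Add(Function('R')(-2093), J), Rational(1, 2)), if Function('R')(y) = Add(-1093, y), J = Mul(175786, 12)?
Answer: Pow(2106246, Rational(1, 2)) ≈ 1451.3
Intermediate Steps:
J = 2109432
Pow(Add(Function('R')(-2093), J), Rational(1, 2)) = Pow(Add(Add(-1093, -2093), 2109432), Rational(1, 2)) = Pow(Add(-3186, 2109432), Rational(1, 2)) = Pow(2106246, Rational(1, 2))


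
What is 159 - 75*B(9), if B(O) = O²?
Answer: -5916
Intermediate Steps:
159 - 75*B(9) = 159 - 75*9² = 159 - 75*81 = 159 - 6075 = -5916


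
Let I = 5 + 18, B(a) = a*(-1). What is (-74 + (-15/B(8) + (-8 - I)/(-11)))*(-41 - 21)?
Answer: 189069/44 ≈ 4297.0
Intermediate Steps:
B(a) = -a
I = 23
(-74 + (-15/B(8) + (-8 - I)/(-11)))*(-41 - 21) = (-74 + (-15/((-1*8)) + (-8 - 1*23)/(-11)))*(-41 - 21) = (-74 + (-15/(-8) + (-8 - 23)*(-1/11)))*(-62) = (-74 + (-15*(-1/8) - 31*(-1/11)))*(-62) = (-74 + (15/8 + 31/11))*(-62) = (-74 + 413/88)*(-62) = -6099/88*(-62) = 189069/44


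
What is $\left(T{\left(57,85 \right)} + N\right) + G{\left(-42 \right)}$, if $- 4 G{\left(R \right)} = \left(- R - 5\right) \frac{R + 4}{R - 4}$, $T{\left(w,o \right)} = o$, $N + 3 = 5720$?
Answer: $\frac{533081}{92} \approx 5794.4$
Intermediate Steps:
$N = 5717$ ($N = -3 + 5720 = 5717$)
$G{\left(R \right)} = - \frac{\left(-5 - R\right) \left(4 + R\right)}{4 \left(-4 + R\right)}$ ($G{\left(R \right)} = - \frac{\left(- R - 5\right) \frac{R + 4}{R - 4}}{4} = - \frac{\left(-5 - R\right) \frac{4 + R}{-4 + R}}{4} = - \frac{\frac{1}{-4 + R} \left(-5 - R\right) \left(4 + R\right)}{4} = - \frac{\left(-5 - R\right) \left(4 + R\right)}{4 \left(-4 + R\right)}$)
$\left(T{\left(57,85 \right)} + N\right) + G{\left(-42 \right)} = \left(85 + 5717\right) + \frac{20 + \left(-42\right)^{2} + 9 \left(-42\right)}{4 \left(-4 - 42\right)} = 5802 + \frac{20 + 1764 - 378}{4 \left(-46\right)} = 5802 + \frac{1}{4} \left(- \frac{1}{46}\right) 1406 = 5802 - \frac{703}{92} = \frac{533081}{92}$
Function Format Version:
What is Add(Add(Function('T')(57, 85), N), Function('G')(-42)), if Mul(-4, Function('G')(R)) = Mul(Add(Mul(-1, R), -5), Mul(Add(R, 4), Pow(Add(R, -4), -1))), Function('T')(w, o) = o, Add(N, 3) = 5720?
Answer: Rational(533081, 92) ≈ 5794.4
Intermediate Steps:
N = 5717 (N = Add(-3, 5720) = 5717)
Function('G')(R) = Mul(Rational(-1, 4), Pow(Add(-4, R), -1), Add(-5, Mul(-1, R)), Add(4, R)) (Function('G')(R) = Mul(Rational(-1, 4), Mul(Add(Mul(-1, R), -5), Mul(Add(R, 4), Pow(Add(R, -4), -1)))) = Mul(Rational(-1, 4), Mul(Add(-5, Mul(-1, R)), Mul(Add(4, R), Pow(Add(-4, R), -1)))) = Mul(Rational(-1, 4), Mul(Add(-5, Mul(-1, R)), Mul(Pow(Add(-4, R), -1), Add(4, R)))) = Mul(Rational(-1, 4), Mul(Pow(Add(-4, R), -1), Add(-5, Mul(-1, R)), Add(4, R))) = Mul(Rational(-1, 4), Pow(Add(-4, R), -1), Add(-5, Mul(-1, R)), Add(4, R)))
Add(Add(Function('T')(57, 85), N), Function('G')(-42)) = Add(Add(85, 5717), Mul(Rational(1, 4), Pow(Add(-4, -42), -1), Add(20, Pow(-42, 2), Mul(9, -42)))) = Add(5802, Mul(Rational(1, 4), Pow(-46, -1), Add(20, 1764, -378))) = Add(5802, Mul(Rational(1, 4), Rational(-1, 46), 1406)) = Add(5802, Rational(-703, 92)) = Rational(533081, 92)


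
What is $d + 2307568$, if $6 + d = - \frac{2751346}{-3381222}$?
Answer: $\frac{300091621235}{130047} \approx 2.3076 \cdot 10^{6}$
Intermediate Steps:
$d = - \frac{674461}{130047}$ ($d = -6 - \frac{2751346}{-3381222} = -6 - - \frac{105821}{130047} = -6 + \frac{105821}{130047} = - \frac{674461}{130047} \approx -5.1863$)
$d + 2307568 = - \frac{674461}{130047} + 2307568 = \frac{300091621235}{130047}$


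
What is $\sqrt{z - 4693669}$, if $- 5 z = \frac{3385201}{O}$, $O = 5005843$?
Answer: $\frac{2 i \sqrt{735100873210829981685}}{25029215} \approx 2166.5 i$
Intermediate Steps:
$z = - \frac{3385201}{25029215}$ ($z = - \frac{3385201 \cdot \frac{1}{5005843}}{5} = \left(- \frac{1}{5}\right) \frac{3385201}{5005843} = - \frac{3385201}{25029215} \approx -0.13525$)
$\sqrt{z - 4693669} = \sqrt{- \frac{3385201}{25029215} - 4693669} = \sqrt{- \frac{117478853925036}{25029215}} = \frac{2 i \sqrt{735100873210829981685}}{25029215}$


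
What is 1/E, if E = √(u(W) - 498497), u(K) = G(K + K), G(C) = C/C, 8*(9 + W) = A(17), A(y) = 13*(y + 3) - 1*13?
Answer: -I*√7789/62312 ≈ -0.0014163*I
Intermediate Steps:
A(y) = 26 + 13*y (A(y) = 13*(3 + y) - 13 = (39 + 13*y) - 13 = 26 + 13*y)
W = 175/8 (W = -9 + (26 + 13*17)/8 = -9 + (26 + 221)/8 = -9 + (⅛)*247 = -9 + 247/8 = 175/8 ≈ 21.875)
G(C) = 1
u(K) = 1
E = 8*I*√7789 (E = √(1 - 498497) = √(-498496) = 8*I*√7789 ≈ 706.04*I)
1/E = 1/(8*I*√7789) = -I*√7789/62312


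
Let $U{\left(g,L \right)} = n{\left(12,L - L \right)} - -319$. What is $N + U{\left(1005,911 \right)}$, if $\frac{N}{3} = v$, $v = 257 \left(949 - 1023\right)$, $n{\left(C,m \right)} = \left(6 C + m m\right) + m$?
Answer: $-56663$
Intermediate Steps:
$n{\left(C,m \right)} = m + m^{2} + 6 C$ ($n{\left(C,m \right)} = \left(6 C + m^{2}\right) + m = \left(m^{2} + 6 C\right) + m = m + m^{2} + 6 C$)
$v = -19018$ ($v = 257 \left(-74\right) = -19018$)
$U{\left(g,L \right)} = 391$ ($U{\left(g,L \right)} = \left(\left(L - L\right) + \left(L - L\right)^{2} + 6 \cdot 12\right) - -319 = \left(0 + 0^{2} + 72\right) + 319 = \left(0 + 0 + 72\right) + 319 = 72 + 319 = 391$)
$N = -57054$ ($N = 3 \left(-19018\right) = -57054$)
$N + U{\left(1005,911 \right)} = -57054 + 391 = -56663$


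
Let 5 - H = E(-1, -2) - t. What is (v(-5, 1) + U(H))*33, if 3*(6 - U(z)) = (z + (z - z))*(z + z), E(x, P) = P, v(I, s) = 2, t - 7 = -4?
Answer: -1936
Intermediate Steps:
t = 3 (t = 7 - 4 = 3)
H = 10 (H = 5 - (-2 - 1*3) = 5 - (-2 - 3) = 5 - 1*(-5) = 5 + 5 = 10)
U(z) = 6 - 2*z**2/3 (U(z) = 6 - (z + (z - z))*(z + z)/3 = 6 - (z + 0)*2*z/3 = 6 - z*2*z/3 = 6 - 2*z**2/3)
(v(-5, 1) + U(H))*33 = (2 + (6 - 2/3*10**2))*33 = (2 + (6 - 2/3*100))*33 = (2 + (6 - 200/3))*33 = (2 - 182/3)*33 = -176/3*33 = -1936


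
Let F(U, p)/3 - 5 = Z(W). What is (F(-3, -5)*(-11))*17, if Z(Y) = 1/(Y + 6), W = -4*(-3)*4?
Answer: -50677/18 ≈ -2815.4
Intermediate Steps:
W = 48 (W = 12*4 = 48)
Z(Y) = 1/(6 + Y)
F(U, p) = 271/18 (F(U, p) = 15 + 3/(6 + 48) = 15 + 3/54 = 15 + 3*(1/54) = 15 + 1/18 = 271/18)
(F(-3, -5)*(-11))*17 = ((271/18)*(-11))*17 = -2981/18*17 = -50677/18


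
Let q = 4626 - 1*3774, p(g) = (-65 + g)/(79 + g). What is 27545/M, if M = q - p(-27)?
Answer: 358085/11099 ≈ 32.263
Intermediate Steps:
p(g) = (-65 + g)/(79 + g)
q = 852 (q = 4626 - 3774 = 852)
M = 11099/13 (M = 852 - (-65 - 27)/(79 - 27) = 852 - (-92)/52 = 852 - 1*(-23/13) = 852 + 23/13 = 11099/13 ≈ 853.77)
27545/M = 27545/(11099/13) = 27545*(13/11099) = 358085/11099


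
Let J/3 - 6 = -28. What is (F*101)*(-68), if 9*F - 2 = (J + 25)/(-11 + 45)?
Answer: -606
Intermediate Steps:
J = -66 (J = 18 + 3*(-28) = 18 - 84 = -66)
F = 3/34 (F = 2/9 + ((-66 + 25)/(-11 + 45))/9 = 2/9 + (-41/34)/9 = 2/9 + (-41*1/34)/9 = 2/9 + (⅑)*(-41/34) = 2/9 - 41/306 = 3/34 ≈ 0.088235)
(F*101)*(-68) = ((3/34)*101)*(-68) = (303/34)*(-68) = -606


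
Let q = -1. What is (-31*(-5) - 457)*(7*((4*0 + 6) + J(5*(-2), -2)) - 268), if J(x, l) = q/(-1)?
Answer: 66138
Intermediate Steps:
J(x, l) = 1 (J(x, l) = -1/(-1) = -1*(-1) = 1)
(-31*(-5) - 457)*(7*((4*0 + 6) + J(5*(-2), -2)) - 268) = (-31*(-5) - 457)*(7*((4*0 + 6) + 1) - 268) = (155 - 457)*(7*((0 + 6) + 1) - 268) = -302*(7*(6 + 1) - 268) = -302*(7*7 - 268) = -302*(49 - 268) = -302*(-219) = 66138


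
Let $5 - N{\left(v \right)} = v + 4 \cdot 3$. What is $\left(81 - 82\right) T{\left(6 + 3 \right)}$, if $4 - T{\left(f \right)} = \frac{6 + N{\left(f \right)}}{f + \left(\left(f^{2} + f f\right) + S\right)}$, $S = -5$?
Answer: $- \frac{337}{83} \approx -4.0602$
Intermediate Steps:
$N{\left(v \right)} = -7 - v$ ($N{\left(v \right)} = 5 - \left(v + 4 \cdot 3\right) = 5 - \left(v + 12\right) = 5 - \left(12 + v\right) = -7 - v$)
$T{\left(f \right)} = 4 - \frac{-1 - f}{-5 + f + 2 f^{2}}$ ($T{\left(f \right)} = 4 - \frac{6 - \left(7 + f\right)}{f - \left(5 - f^{2} - f f\right)} = 4 - \frac{-1 - f}{f + \left(\left(f^{2} + f^{2}\right) - 5\right)} = 4 - \frac{-1 - f}{f + \left(2 f^{2} - 5\right)} = 4 - \frac{-1 - f}{f + \left(-5 + 2 f^{2}\right)} = 4 - \frac{-1 - f}{-5 + f + 2 f^{2}}$)
$\left(81 - 82\right) T{\left(6 + 3 \right)} = \left(81 - 82\right) \frac{-19 + 5 \left(6 + 3\right) + 8 \left(6 + 3\right)^{2}}{-5 + \left(6 + 3\right) + 2 \left(6 + 3\right)^{2}} = - \frac{-19 + 5 \cdot 9 + 8 \cdot 9^{2}}{-5 + 9 + 2 \cdot 9^{2}} = - \frac{-19 + 45 + 8 \cdot 81}{-5 + 9 + 2 \cdot 81} = - \frac{-19 + 45 + 648}{-5 + 9 + 162} = - \frac{674}{166} = \left(-1\right) \frac{337}{83} = - \frac{337}{83}$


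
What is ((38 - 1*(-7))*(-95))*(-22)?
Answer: 94050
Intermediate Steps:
((38 - 1*(-7))*(-95))*(-22) = ((38 + 7)*(-95))*(-22) = (45*(-95))*(-22) = -4275*(-22) = 94050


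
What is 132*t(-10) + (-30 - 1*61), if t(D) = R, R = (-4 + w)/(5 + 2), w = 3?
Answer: -769/7 ≈ -109.86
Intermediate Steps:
R = -⅐ (R = (-4 + 3)/(5 + 2) = -1/7 = -1*⅐ = -⅐ ≈ -0.14286)
t(D) = -⅐
132*t(-10) + (-30 - 1*61) = 132*(-⅐) + (-30 - 1*61) = -132/7 + (-30 - 61) = -132/7 - 91 = -769/7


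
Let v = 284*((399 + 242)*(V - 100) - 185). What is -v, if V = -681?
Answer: 142228904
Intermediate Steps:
v = -142228904 (v = 284*((399 + 242)*(-681 - 100) - 185) = 284*(641*(-781) - 185) = 284*(-500621 - 185) = 284*(-500806) = -142228904)
-v = -1*(-142228904) = 142228904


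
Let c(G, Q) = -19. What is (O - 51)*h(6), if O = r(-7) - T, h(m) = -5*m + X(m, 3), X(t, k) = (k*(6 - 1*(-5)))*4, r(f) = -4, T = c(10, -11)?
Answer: -3672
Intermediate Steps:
T = -19
X(t, k) = 44*k (X(t, k) = (k*(6 + 5))*4 = (k*11)*4 = (11*k)*4 = 44*k)
h(m) = 132 - 5*m (h(m) = -5*m + 44*3 = -5*m + 132 = 132 - 5*m)
O = 15 (O = -4 - 1*(-19) = -4 + 19 = 15)
(O - 51)*h(6) = (15 - 51)*(132 - 5*6) = -36*(132 - 30) = -36*102 = -3672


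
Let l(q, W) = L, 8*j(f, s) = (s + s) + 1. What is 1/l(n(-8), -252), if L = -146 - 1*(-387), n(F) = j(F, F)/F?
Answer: 1/241 ≈ 0.0041494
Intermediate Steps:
j(f, s) = ⅛ + s/4 (j(f, s) = ((s + s) + 1)/8 = (2*s + 1)/8 = (1 + 2*s)/8 = ⅛ + s/4)
n(F) = (⅛ + F/4)/F
L = 241 (L = -146 + 387 = 241)
l(q, W) = 241
1/l(n(-8), -252) = 1/241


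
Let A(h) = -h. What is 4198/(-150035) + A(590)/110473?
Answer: -552286304/16574816555 ≈ -0.033321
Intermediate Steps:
4198/(-150035) + A(590)/110473 = 4198/(-150035) - 1*590/110473 = 4198*(-1/150035) - 590*1/110473 = -4198/150035 - 590/110473 = -552286304/16574816555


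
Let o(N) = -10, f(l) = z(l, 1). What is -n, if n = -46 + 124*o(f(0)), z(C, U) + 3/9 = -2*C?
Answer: 1286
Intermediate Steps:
z(C, U) = -1/3 - 2*C
f(l) = -1/3 - 2*l
n = -1286 (n = -46 + 124*(-10) = -46 - 1240 = -1286)
-n = -1*(-1286) = 1286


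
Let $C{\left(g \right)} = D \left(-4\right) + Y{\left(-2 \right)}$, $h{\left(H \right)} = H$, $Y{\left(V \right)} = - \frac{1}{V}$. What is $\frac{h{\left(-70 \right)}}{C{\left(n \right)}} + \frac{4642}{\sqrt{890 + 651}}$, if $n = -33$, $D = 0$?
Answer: $-140 + \frac{4642 \sqrt{1541}}{1541} \approx -21.749$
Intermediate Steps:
$C{\left(g \right)} = \frac{1}{2}$ ($C{\left(g \right)} = 0 \left(-4\right) - \frac{1}{-2} = 0 - - \frac{1}{2} = 0 + \frac{1}{2} = \frac{1}{2}$)
$\frac{h{\left(-70 \right)}}{C{\left(n \right)}} + \frac{4642}{\sqrt{890 + 651}} = - 70 \frac{1}{\frac{1}{2}} + \frac{4642}{\sqrt{890 + 651}} = \left(-70\right) 2 + \frac{4642}{\sqrt{1541}} = -140 + 4642 \frac{\sqrt{1541}}{1541} = -140 + \frac{4642 \sqrt{1541}}{1541}$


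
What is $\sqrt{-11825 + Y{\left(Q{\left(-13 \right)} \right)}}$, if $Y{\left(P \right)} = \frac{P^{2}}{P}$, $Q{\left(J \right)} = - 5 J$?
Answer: $28 i \sqrt{15} \approx 108.44 i$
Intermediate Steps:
$Y{\left(P \right)} = P$
$\sqrt{-11825 + Y{\left(Q{\left(-13 \right)} \right)}} = \sqrt{-11825 - -65} = \sqrt{-11825 + 65} = \sqrt{-11760} = 28 i \sqrt{15}$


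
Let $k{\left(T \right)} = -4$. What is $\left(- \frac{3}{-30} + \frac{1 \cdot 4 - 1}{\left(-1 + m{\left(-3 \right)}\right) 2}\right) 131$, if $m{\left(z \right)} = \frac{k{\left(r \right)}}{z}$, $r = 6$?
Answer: $\frac{3013}{5} \approx 602.6$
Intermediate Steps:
$m{\left(z \right)} = - \frac{4}{z}$
$\left(- \frac{3}{-30} + \frac{1 \cdot 4 - 1}{\left(-1 + m{\left(-3 \right)}\right) 2}\right) 131 = \left(- \frac{3}{-30} + \frac{1 \cdot 4 - 1}{\left(-1 - \frac{4}{-3}\right) 2}\right) 131 = \left(\left(-3\right) \left(- \frac{1}{30}\right) + \frac{4 - 1}{\left(-1 - - \frac{4}{3}\right) 2}\right) 131 = \left(\frac{1}{10} + \frac{3}{\left(-1 + \frac{4}{3}\right) 2}\right) 131 = \left(\frac{1}{10} + \frac{3}{\frac{1}{3} \cdot 2}\right) 131 = \left(\frac{1}{10} + \frac{3}{\frac{2}{3}}\right) 131 = \left(\frac{1}{10} + 3 \cdot \frac{3}{2}\right) 131 = \left(\frac{1}{10} + \frac{9}{2}\right) 131 = \frac{23}{5} \cdot 131 = \frac{3013}{5}$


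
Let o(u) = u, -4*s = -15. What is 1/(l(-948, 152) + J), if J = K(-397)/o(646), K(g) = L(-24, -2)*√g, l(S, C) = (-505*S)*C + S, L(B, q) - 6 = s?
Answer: 161957628715264/11785256930182092209727 - 33592*I*√397/11785256930182092209727 ≈ 1.3742e-8 - 5.6793e-17*I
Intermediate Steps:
s = 15/4 (s = -¼*(-15) = 15/4 ≈ 3.7500)
L(B, q) = 39/4 (L(B, q) = 6 + 15/4 = 39/4)
l(S, C) = S - 505*C*S (l(S, C) = -505*C*S + S = S - 505*C*S)
K(g) = 39*√g/4
J = 39*I*√397/2584 (J = (39*√(-397)/4)/646 = (39*(I*√397)/4)*(1/646) = (39*I*√397/4)*(1/646) = 39*I*√397/2584 ≈ 0.30072*I)
1/(l(-948, 152) + J) = 1/(-948*(1 - 505*152) + 39*I*√397/2584) = 1/(-948*(1 - 76760) + 39*I*√397/2584) = 1/(-948*(-76759) + 39*I*√397/2584) = 1/(72767532 + 39*I*√397/2584)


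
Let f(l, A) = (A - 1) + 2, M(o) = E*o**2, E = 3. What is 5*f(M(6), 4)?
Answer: 25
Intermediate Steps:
M(o) = 3*o**2
f(l, A) = 1 + A (f(l, A) = (-1 + A) + 2 = 1 + A)
5*f(M(6), 4) = 5*(1 + 4) = 5*5 = 25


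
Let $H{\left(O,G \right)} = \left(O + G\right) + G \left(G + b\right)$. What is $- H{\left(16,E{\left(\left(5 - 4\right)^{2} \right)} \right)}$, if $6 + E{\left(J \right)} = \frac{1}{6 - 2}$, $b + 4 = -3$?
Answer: $- \frac{1337}{16} \approx -83.563$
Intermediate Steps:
$b = -7$ ($b = -4 - 3 = -7$)
$E{\left(J \right)} = - \frac{23}{4}$ ($E{\left(J \right)} = -6 + \frac{1}{6 - 2} = -6 + \frac{1}{4} = - \frac{23}{4}$)
$H{\left(O,G \right)} = G + O + G \left(-7 + G\right)$ ($H{\left(O,G \right)} = \left(O + G\right) + G \left(G - 7\right) = \left(G + O\right) + G \left(-7 + G\right) = G + O + G \left(-7 + G\right)$)
$- H{\left(16,E{\left(\left(5 - 4\right)^{2} \right)} \right)} = - (16 + \left(- \frac{23}{4}\right)^{2} - - \frac{69}{2}) = - (16 + \frac{529}{16} + \frac{69}{2}) = \left(-1\right) \frac{1337}{16} = - \frac{1337}{16}$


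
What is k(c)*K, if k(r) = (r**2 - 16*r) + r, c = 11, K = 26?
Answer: -1144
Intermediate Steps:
k(r) = r**2 - 15*r
k(c)*K = (11*(-15 + 11))*26 = (11*(-4))*26 = -44*26 = -1144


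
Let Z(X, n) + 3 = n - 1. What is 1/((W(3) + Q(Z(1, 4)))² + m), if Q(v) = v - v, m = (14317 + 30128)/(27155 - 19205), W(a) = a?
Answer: 530/7733 ≈ 0.068537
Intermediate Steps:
Z(X, n) = -4 + n (Z(X, n) = -3 + (n - 1) = -3 + (-1 + n) = -4 + n)
m = 2963/530 (m = 44445/7950 = 44445*(1/7950) = 2963/530 ≈ 5.5906)
Q(v) = 0
1/((W(3) + Q(Z(1, 4)))² + m) = 1/((3 + 0)² + 2963/530) = 1/(3² + 2963/530) = 1/(9 + 2963/530) = 1/(7733/530) = 530/7733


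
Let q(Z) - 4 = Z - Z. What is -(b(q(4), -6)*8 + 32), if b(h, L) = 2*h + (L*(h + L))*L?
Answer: 480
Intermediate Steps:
q(Z) = 4 (q(Z) = 4 + (Z - Z) = 4 + 0 = 4)
b(h, L) = 2*h + L²*(L + h) (b(h, L) = 2*h + (L*(L + h))*L = 2*h + L²*(L + h))
-(b(q(4), -6)*8 + 32) = -(((-6)³ + 2*4 + 4*(-6)²)*8 + 32) = -((-216 + 8 + 4*36)*8 + 32) = -((-216 + 8 + 144)*8 + 32) = -(-64*8 + 32) = -(-512 + 32) = -1*(-480) = 480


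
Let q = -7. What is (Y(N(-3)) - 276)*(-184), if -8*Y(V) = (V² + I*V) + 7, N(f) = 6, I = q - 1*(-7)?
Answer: 51773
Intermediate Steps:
I = 0 (I = -7 - 1*(-7) = -7 + 7 = 0)
Y(V) = -7/8 - V²/8 (Y(V) = -((V² + 0*V) + 7)/8 = -((V² + 0) + 7)/8 = -(V² + 7)/8 = -(7 + V²)/8 = -7/8 - V²/8)
(Y(N(-3)) - 276)*(-184) = ((-7/8 - ⅛*6²) - 276)*(-184) = ((-7/8 - ⅛*36) - 276)*(-184) = ((-7/8 - 9/2) - 276)*(-184) = (-43/8 - 276)*(-184) = -2251/8*(-184) = 51773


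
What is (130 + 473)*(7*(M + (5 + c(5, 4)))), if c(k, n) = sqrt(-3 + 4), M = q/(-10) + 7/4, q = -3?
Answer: 679581/20 ≈ 33979.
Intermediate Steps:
M = 41/20 (M = -3/(-10) + 7/4 = -3*(-1/10) + 7*(1/4) = 3/10 + 7/4 = 41/20 ≈ 2.0500)
c(k, n) = 1 (c(k, n) = sqrt(1) = 1)
(130 + 473)*(7*(M + (5 + c(5, 4)))) = (130 + 473)*(7*(41/20 + (5 + 1))) = 603*(7*(41/20 + 6)) = 603*(7*(161/20)) = 603*(1127/20) = 679581/20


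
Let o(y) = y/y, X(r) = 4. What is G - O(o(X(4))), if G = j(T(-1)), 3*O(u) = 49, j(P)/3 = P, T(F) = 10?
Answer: 41/3 ≈ 13.667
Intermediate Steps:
o(y) = 1
j(P) = 3*P
O(u) = 49/3 (O(u) = (⅓)*49 = 49/3)
G = 30 (G = 3*10 = 30)
G - O(o(X(4))) = 30 - 1*49/3 = 30 - 49/3 = 41/3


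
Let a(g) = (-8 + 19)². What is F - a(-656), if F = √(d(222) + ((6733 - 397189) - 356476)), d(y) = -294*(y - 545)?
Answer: -121 + I*√651970 ≈ -121.0 + 807.45*I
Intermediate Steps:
a(g) = 121 (a(g) = 11² = 121)
d(y) = 160230 - 294*y (d(y) = -294*(-545 + y) = 160230 - 294*y)
F = I*√651970 (F = √((160230 - 294*222) + ((6733 - 397189) - 356476)) = √((160230 - 65268) + (-390456 - 356476)) = √(94962 - 746932) = √(-651970) = I*√651970 ≈ 807.45*I)
F - a(-656) = I*√651970 - 1*121 = I*√651970 - 121 = -121 + I*√651970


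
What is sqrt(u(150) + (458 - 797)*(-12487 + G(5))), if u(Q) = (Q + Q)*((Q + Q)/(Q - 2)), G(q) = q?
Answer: sqrt(5793616362)/37 ≈ 2057.2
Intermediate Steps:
u(Q) = 4*Q**2/(-2 + Q) (u(Q) = (2*Q)*((2*Q)/(-2 + Q)) = (2*Q)*(2*Q/(-2 + Q)) = 4*Q**2/(-2 + Q))
sqrt(u(150) + (458 - 797)*(-12487 + G(5))) = sqrt(4*150**2/(-2 + 150) + (458 - 797)*(-12487 + 5)) = sqrt(4*22500/148 - 339*(-12482)) = sqrt(4*22500*(1/148) + 4231398) = sqrt(22500/37 + 4231398) = sqrt(156584226/37) = sqrt(5793616362)/37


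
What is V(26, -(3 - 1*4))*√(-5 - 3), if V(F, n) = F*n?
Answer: 52*I*√2 ≈ 73.539*I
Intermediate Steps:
V(26, -(3 - 1*4))*√(-5 - 3) = (26*(-(3 - 1*4)))*√(-5 - 3) = (26*(-(3 - 4)))*√(-8) = (26*(-1*(-1)))*(2*I*√2) = (26*1)*(2*I*√2) = 26*(2*I*√2) = 52*I*√2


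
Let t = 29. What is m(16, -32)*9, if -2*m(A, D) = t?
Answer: -261/2 ≈ -130.50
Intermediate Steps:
m(A, D) = -29/2 (m(A, D) = -½*29 = -29/2)
m(16, -32)*9 = -29/2*9 = -261/2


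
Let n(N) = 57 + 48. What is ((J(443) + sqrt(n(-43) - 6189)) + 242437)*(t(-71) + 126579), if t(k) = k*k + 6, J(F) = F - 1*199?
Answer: 31943129306 + 10266828*I ≈ 3.1943e+10 + 1.0267e+7*I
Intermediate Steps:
J(F) = -199 + F (J(F) = F - 199 = -199 + F)
n(N) = 105
t(k) = 6 + k**2 (t(k) = k**2 + 6 = 6 + k**2)
((J(443) + sqrt(n(-43) - 6189)) + 242437)*(t(-71) + 126579) = (((-199 + 443) + sqrt(105 - 6189)) + 242437)*((6 + (-71)**2) + 126579) = ((244 + sqrt(-6084)) + 242437)*((6 + 5041) + 126579) = ((244 + 78*I) + 242437)*(5047 + 126579) = (242681 + 78*I)*131626 = 31943129306 + 10266828*I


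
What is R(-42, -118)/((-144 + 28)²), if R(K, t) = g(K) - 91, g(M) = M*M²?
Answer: -74179/13456 ≈ -5.5127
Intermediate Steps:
g(M) = M³
R(K, t) = -91 + K³ (R(K, t) = K³ - 91 = -91 + K³)
R(-42, -118)/((-144 + 28)²) = (-91 + (-42)³)/((-144 + 28)²) = (-91 - 74088)/((-116)²) = -74179/13456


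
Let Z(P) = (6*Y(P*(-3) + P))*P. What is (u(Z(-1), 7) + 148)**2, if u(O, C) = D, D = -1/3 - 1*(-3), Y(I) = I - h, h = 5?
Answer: 204304/9 ≈ 22700.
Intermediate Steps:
Y(I) = -5 + I (Y(I) = I - 1*5 = I - 5 = -5 + I)
Z(P) = P*(-30 - 12*P) (Z(P) = (6*(-5 + (P*(-3) + P)))*P = (6*(-5 + (-3*P + P)))*P = (6*(-5 - 2*P))*P = (-30 - 12*P)*P = P*(-30 - 12*P))
D = 8/3 (D = -1*1/3 + 3 = -1/3 + 3 = 8/3 ≈ 2.6667)
u(O, C) = 8/3
(u(Z(-1), 7) + 148)**2 = (8/3 + 148)**2 = (452/3)**2 = 204304/9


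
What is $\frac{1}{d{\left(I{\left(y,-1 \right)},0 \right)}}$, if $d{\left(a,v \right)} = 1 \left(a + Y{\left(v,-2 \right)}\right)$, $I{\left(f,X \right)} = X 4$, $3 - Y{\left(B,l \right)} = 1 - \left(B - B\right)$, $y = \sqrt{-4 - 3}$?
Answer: $- \frac{1}{2} \approx -0.5$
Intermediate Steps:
$y = i \sqrt{7}$ ($y = \sqrt{-4 - 3} = \sqrt{-7} = i \sqrt{7} \approx 2.6458 i$)
$Y{\left(B,l \right)} = 2$ ($Y{\left(B,l \right)} = 3 - \left(1 - \left(B - B\right)\right) = 3 - \left(1 - 0\right) = 3 - \left(1 + 0\right) = 3 - 1 = 2$)
$I{\left(f,X \right)} = 4 X$
$d{\left(a,v \right)} = 2 + a$ ($d{\left(a,v \right)} = 1 \left(a + 2\right) = 1 \left(2 + a\right) = 2 + a$)
$\frac{1}{d{\left(I{\left(y,-1 \right)},0 \right)}} = \frac{1}{2 + 4 \left(-1\right)} = \frac{1}{2 - 4} = \frac{1}{-2} = - \frac{1}{2}$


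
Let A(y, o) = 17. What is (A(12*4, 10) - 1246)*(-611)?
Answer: 750919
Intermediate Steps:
(A(12*4, 10) - 1246)*(-611) = (17 - 1246)*(-611) = -1229*(-611) = 750919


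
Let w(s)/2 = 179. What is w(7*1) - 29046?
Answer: -28688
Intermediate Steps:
w(s) = 358 (w(s) = 2*179 = 358)
w(7*1) - 29046 = 358 - 29046 = -28688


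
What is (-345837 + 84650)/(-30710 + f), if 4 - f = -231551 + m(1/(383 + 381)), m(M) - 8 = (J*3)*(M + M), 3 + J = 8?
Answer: -99773434/76719719 ≈ -1.3005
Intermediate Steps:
J = 5 (J = -3 + 8 = 5)
m(M) = 8 + 30*M (m(M) = 8 + (5*3)*(M + M) = 8 + 15*(2*M) = 8 + 30*M)
f = 88450939/382 (f = 4 - (-231551 + (8 + 30/(383 + 381))) = 4 - (-231551 + (8 + 30/764)) = 4 - (-231551 + (8 + 30*(1/764))) = 4 - (-231551 + (8 + 15/382)) = 4 - (-231551 + 3071/382) = 4 - 1*(-88449411/382) = 4 + 88449411/382 = 88450939/382 ≈ 2.3155e+5)
(-345837 + 84650)/(-30710 + f) = (-345837 + 84650)/(-30710 + 88450939/382) = -261187/76719719/382 = -261187*382/76719719 = -99773434/76719719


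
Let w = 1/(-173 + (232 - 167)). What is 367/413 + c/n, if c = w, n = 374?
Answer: 14823451/16681896 ≈ 0.88859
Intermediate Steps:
w = -1/108 (w = 1/(-173 + 65) = 1/(-108) = -1/108 ≈ -0.0092593)
c = -1/108 ≈ -0.0092593
367/413 + c/n = 367/413 - 1/108/374 = 367*(1/413) - 1/108*1/374 = 367/413 - 1/40392 = 14823451/16681896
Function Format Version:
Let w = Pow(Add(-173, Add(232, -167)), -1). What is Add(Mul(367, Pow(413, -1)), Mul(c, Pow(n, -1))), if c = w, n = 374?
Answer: Rational(14823451, 16681896) ≈ 0.88859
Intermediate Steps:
w = Rational(-1, 108) (w = Pow(Add(-173, 65), -1) = Pow(-108, -1) = Rational(-1, 108) ≈ -0.0092593)
c = Rational(-1, 108) ≈ -0.0092593
Add(Mul(367, Pow(413, -1)), Mul(c, Pow(n, -1))) = Add(Mul(367, Pow(413, -1)), Mul(Rational(-1, 108), Pow(374, -1))) = Add(Mul(367, Rational(1, 413)), Mul(Rational(-1, 108), Rational(1, 374))) = Add(Rational(367, 413), Rational(-1, 40392)) = Rational(14823451, 16681896)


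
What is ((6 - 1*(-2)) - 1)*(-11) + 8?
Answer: -69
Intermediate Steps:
((6 - 1*(-2)) - 1)*(-11) + 8 = ((6 + 2) - 1)*(-11) + 8 = (8 - 1)*(-11) + 8 = 7*(-11) + 8 = -77 + 8 = -69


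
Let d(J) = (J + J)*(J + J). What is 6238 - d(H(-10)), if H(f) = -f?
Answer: 5838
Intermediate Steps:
d(J) = 4*J² (d(J) = (2*J)*(2*J) = 4*J²)
6238 - d(H(-10)) = 6238 - 4*(-1*(-10))² = 6238 - 4*10² = 6238 - 4*100 = 6238 - 1*400 = 6238 - 400 = 5838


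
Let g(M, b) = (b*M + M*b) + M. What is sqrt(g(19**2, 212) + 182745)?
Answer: sqrt(336170) ≈ 579.80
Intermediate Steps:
g(M, b) = M + 2*M*b (g(M, b) = (M*b + M*b) + M = 2*M*b + M = M + 2*M*b)
sqrt(g(19**2, 212) + 182745) = sqrt(19**2*(1 + 2*212) + 182745) = sqrt(361*(1 + 424) + 182745) = sqrt(361*425 + 182745) = sqrt(153425 + 182745) = sqrt(336170)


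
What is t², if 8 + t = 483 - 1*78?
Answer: 157609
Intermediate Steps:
t = 397 (t = -8 + (483 - 1*78) = -8 + (483 - 78) = -8 + 405 = 397)
t² = 397² = 157609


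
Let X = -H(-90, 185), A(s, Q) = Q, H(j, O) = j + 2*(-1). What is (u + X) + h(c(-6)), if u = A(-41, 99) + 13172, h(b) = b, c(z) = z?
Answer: 13357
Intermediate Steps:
H(j, O) = -2 + j (H(j, O) = j - 2 = -2 + j)
u = 13271 (u = 99 + 13172 = 13271)
X = 92 (X = -(-2 - 90) = -1*(-92) = 92)
(u + X) + h(c(-6)) = (13271 + 92) - 6 = 13363 - 6 = 13357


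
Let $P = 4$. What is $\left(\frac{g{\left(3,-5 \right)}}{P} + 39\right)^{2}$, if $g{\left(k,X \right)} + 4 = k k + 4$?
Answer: $\frac{27225}{16} \approx 1701.6$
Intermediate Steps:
$g{\left(k,X \right)} = k^{2}$ ($g{\left(k,X \right)} = -4 + \left(k k + 4\right) = -4 + \left(k^{2} + 4\right) = -4 + \left(4 + k^{2}\right) = k^{2}$)
$\left(\frac{g{\left(3,-5 \right)}}{P} + 39\right)^{2} = \left(\frac{3^{2}}{4} + 39\right)^{2} = \left(9 \cdot \frac{1}{4} + 39\right)^{2} = \left(\frac{9}{4} + 39\right)^{2} = \left(\frac{165}{4}\right)^{2} = \frac{27225}{16}$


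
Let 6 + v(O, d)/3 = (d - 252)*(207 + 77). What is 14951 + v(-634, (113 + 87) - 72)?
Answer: -90715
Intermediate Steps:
v(O, d) = -214722 + 852*d (v(O, d) = -18 + 3*((d - 252)*(207 + 77)) = -18 + 3*((-252 + d)*284) = -18 + 3*(-71568 + 284*d) = -18 + (-214704 + 852*d) = -214722 + 852*d)
14951 + v(-634, (113 + 87) - 72) = 14951 + (-214722 + 852*((113 + 87) - 72)) = 14951 + (-214722 + 852*(200 - 72)) = 14951 + (-214722 + 852*128) = 14951 + (-214722 + 109056) = 14951 - 105666 = -90715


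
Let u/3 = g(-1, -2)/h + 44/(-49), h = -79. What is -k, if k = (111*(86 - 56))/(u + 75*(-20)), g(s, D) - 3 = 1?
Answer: 2148405/969586 ≈ 2.2158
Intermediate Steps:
g(s, D) = 4 (g(s, D) = 3 + 1 = 4)
u = -11016/3871 (u = 3*(4/(-79) + 44/(-49)) = 3*(4*(-1/79) + 44*(-1/49)) = 3*(-4/79 - 44/49) = 3*(-3672/3871) = -11016/3871 ≈ -2.8458)
k = -2148405/969586 (k = (111*(86 - 56))/(-11016/3871 + 75*(-20)) = (111*30)/(-11016/3871 - 1500) = 3330/(-5817516/3871) = 3330*(-3871/5817516) = -2148405/969586 ≈ -2.2158)
-k = -1*(-2148405/969586) = 2148405/969586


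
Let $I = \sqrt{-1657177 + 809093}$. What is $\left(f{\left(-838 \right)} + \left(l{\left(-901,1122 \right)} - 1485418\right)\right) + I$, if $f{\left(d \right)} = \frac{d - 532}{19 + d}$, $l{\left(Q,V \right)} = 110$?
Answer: $- \frac{1216465882}{819} + 2 i \sqrt{212021} \approx -1.4853 \cdot 10^{6} + 920.92 i$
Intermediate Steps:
$I = 2 i \sqrt{212021}$ ($I = \sqrt{-848084} = 2 i \sqrt{212021} \approx 920.92 i$)
$f{\left(d \right)} = \frac{-532 + d}{19 + d}$
$\left(f{\left(-838 \right)} + \left(l{\left(-901,1122 \right)} - 1485418\right)\right) + I = \left(\frac{-532 - 838}{19 - 838} + \left(110 - 1485418\right)\right) + 2 i \sqrt{212021} = \left(\frac{1}{-819} \left(-1370\right) - 1485308\right) + 2 i \sqrt{212021} = \left(\left(- \frac{1}{819}\right) \left(-1370\right) - 1485308\right) + 2 i \sqrt{212021} = \left(\frac{1370}{819} - 1485308\right) + 2 i \sqrt{212021} = - \frac{1216465882}{819} + 2 i \sqrt{212021}$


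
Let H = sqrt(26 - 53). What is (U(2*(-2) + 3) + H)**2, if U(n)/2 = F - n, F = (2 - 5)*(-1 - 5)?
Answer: 1417 + 228*I*sqrt(3) ≈ 1417.0 + 394.91*I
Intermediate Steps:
H = 3*I*sqrt(3) (H = sqrt(-27) = 3*I*sqrt(3) ≈ 5.1962*I)
F = 18 (F = -3*(-6) = 18)
U(n) = 36 - 2*n (U(n) = 2*(18 - n) = 36 - 2*n)
(U(2*(-2) + 3) + H)**2 = ((36 - 2*(2*(-2) + 3)) + 3*I*sqrt(3))**2 = ((36 - 2*(-4 + 3)) + 3*I*sqrt(3))**2 = ((36 - 2*(-1)) + 3*I*sqrt(3))**2 = ((36 + 2) + 3*I*sqrt(3))**2 = (38 + 3*I*sqrt(3))**2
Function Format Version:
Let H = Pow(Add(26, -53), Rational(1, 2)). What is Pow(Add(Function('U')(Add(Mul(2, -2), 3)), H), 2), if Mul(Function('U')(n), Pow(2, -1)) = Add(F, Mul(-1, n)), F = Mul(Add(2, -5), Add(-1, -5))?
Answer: Add(1417, Mul(228, I, Pow(3, Rational(1, 2)))) ≈ Add(1417.0, Mul(394.91, I))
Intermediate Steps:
H = Mul(3, I, Pow(3, Rational(1, 2))) (H = Pow(-27, Rational(1, 2)) = Mul(3, I, Pow(3, Rational(1, 2))) ≈ Mul(5.1962, I))
F = 18 (F = Mul(-3, -6) = 18)
Function('U')(n) = Add(36, Mul(-2, n)) (Function('U')(n) = Mul(2, Add(18, Mul(-1, n))) = Add(36, Mul(-2, n)))
Pow(Add(Function('U')(Add(Mul(2, -2), 3)), H), 2) = Pow(Add(Add(36, Mul(-2, Add(Mul(2, -2), 3))), Mul(3, I, Pow(3, Rational(1, 2)))), 2) = Pow(Add(Add(36, Mul(-2, Add(-4, 3))), Mul(3, I, Pow(3, Rational(1, 2)))), 2) = Pow(Add(Add(36, Mul(-2, -1)), Mul(3, I, Pow(3, Rational(1, 2)))), 2) = Pow(Add(Add(36, 2), Mul(3, I, Pow(3, Rational(1, 2)))), 2) = Pow(Add(38, Mul(3, I, Pow(3, Rational(1, 2)))), 2)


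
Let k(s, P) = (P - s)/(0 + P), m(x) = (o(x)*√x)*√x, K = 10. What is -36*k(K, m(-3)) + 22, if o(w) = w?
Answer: 26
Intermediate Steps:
m(x) = x² (m(x) = (x*√x)*√x = x^(3/2)*√x = x²)
k(s, P) = (P - s)/P
-36*k(K, m(-3)) + 22 = -36*((-3)² - 1*10)/((-3)²) + 22 = -36*(9 - 10)/9 + 22 = -4*(-1) + 22 = -36*(-⅑) + 22 = 4 + 22 = 26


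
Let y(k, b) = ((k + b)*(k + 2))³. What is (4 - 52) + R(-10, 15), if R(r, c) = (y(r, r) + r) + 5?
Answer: 4095947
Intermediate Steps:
y(k, b) = (2 + k)³*(b + k)³ (y(k, b) = ((b + k)*(2 + k))³ = ((2 + k)*(b + k))³ = (2 + k)³*(b + k)³)
R(r, c) = 5 + r + 8*r³*(2 + r)³ (R(r, c) = ((2 + r)³*(r + r)³ + r) + 5 = ((2 + r)³*(2*r)³ + r) + 5 = ((2 + r)³*(8*r³) + r) + 5 = (8*r³*(2 + r)³ + r) + 5 = (r + 8*r³*(2 + r)³) + 5 = 5 + r + 8*r³*(2 + r)³)
(4 - 52) + R(-10, 15) = (4 - 52) + (5 - 10 + 8*(-10)³*(2 - 10)³) = -48 + (5 - 10 + 8*(-1000)*(-8)³) = -48 + (5 - 10 + 8*(-1000)*(-512)) = -48 + (5 - 10 + 4096000) = -48 + 4095995 = 4095947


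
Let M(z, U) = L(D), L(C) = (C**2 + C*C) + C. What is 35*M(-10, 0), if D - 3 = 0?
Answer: 735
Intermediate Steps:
D = 3 (D = 3 + 0 = 3)
L(C) = C + 2*C**2 (L(C) = (C**2 + C**2) + C = 2*C**2 + C = C + 2*C**2)
M(z, U) = 21 (M(z, U) = 3*(1 + 2*3) = 3*(1 + 6) = 3*7 = 21)
35*M(-10, 0) = 35*21 = 735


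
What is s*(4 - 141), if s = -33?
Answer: 4521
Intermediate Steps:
s*(4 - 141) = -33*(4 - 141) = -33*(-137) = 4521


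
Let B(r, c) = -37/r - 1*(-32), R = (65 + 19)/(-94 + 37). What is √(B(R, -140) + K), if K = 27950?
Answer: √5489393/14 ≈ 167.35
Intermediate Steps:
R = -28/19 (R = 84/(-57) = 84*(-1/57) = -28/19 ≈ -1.4737)
B(r, c) = 32 - 37/r (B(r, c) = -37/r + 32 = 32 - 37/r)
√(B(R, -140) + K) = √((32 - 37/(-28/19)) + 27950) = √((32 - 37*(-19/28)) + 27950) = √((32 + 703/28) + 27950) = √(1599/28 + 27950) = √(784199/28) = √5489393/14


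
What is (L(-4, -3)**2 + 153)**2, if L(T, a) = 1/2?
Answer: 375769/16 ≈ 23486.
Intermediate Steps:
L(T, a) = 1/2
(L(-4, -3)**2 + 153)**2 = ((1/2)**2 + 153)**2 = (1/4 + 153)**2 = (613/4)**2 = 375769/16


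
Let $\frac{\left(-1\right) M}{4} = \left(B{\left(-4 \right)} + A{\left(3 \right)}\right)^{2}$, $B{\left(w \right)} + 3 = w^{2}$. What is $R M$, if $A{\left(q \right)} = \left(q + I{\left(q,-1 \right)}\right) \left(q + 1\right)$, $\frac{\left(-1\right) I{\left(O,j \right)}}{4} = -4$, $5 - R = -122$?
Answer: $-4023868$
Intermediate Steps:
$R = 127$ ($R = 5 - -122 = 5 + 122 = 127$)
$B{\left(w \right)} = -3 + w^{2}$
$I{\left(O,j \right)} = 16$ ($I{\left(O,j \right)} = \left(-4\right) \left(-4\right) = 16$)
$A{\left(q \right)} = \left(1 + q\right) \left(16 + q\right)$ ($A{\left(q \right)} = \left(q + 16\right) \left(q + 1\right) = \left(16 + q\right) \left(1 + q\right) = \left(1 + q\right) \left(16 + q\right)$)
$M = -31684$ ($M = - 4 \left(\left(-3 + \left(-4\right)^{2}\right) + \left(16 + 3^{2} + 17 \cdot 3\right)\right)^{2} = - 4 \left(\left(-3 + 16\right) + \left(16 + 9 + 51\right)\right)^{2} = - 4 \left(13 + 76\right)^{2} = - 4 \cdot 89^{2} = \left(-4\right) 7921 = -31684$)
$R M = 127 \left(-31684\right) = -4023868$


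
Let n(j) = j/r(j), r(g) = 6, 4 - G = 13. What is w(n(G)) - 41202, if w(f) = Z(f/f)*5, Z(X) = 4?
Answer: -41182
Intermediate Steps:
G = -9 (G = 4 - 1*13 = 4 - 13 = -9)
n(j) = j/6
w(f) = 20 (w(f) = 4*5 = 20)
w(n(G)) - 41202 = 20 - 41202 = -41182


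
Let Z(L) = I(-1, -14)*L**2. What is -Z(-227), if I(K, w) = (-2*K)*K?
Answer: 103058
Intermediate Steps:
I(K, w) = -2*K**2
Z(L) = -2*L**2 (Z(L) = (-2*(-1)**2)*L**2 = (-2*1)*L**2 = -2*L**2)
-Z(-227) = -(-2)*(-227)**2 = -(-2)*51529 = -1*(-103058) = 103058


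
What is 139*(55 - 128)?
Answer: -10147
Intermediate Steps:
139*(55 - 128) = 139*(-73) = -10147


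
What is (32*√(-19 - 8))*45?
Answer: 4320*I*√3 ≈ 7482.5*I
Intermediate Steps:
(32*√(-19 - 8))*45 = (32*√(-27))*45 = (32*(3*I*√3))*45 = (96*I*√3)*45 = 4320*I*√3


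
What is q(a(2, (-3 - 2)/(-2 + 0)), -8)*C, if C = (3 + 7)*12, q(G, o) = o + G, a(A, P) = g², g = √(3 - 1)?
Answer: -720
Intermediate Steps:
g = √2 ≈ 1.4142
a(A, P) = 2 (a(A, P) = (√2)² = 2)
q(G, o) = G + o
C = 120 (C = 10*12 = 120)
q(a(2, (-3 - 2)/(-2 + 0)), -8)*C = (2 - 8)*120 = -6*120 = -720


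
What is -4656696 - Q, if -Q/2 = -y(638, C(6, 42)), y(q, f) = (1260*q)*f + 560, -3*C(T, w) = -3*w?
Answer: -72183736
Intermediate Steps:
C(T, w) = w (C(T, w) = -(-1)*w = w)
y(q, f) = 560 + 1260*f*q (y(q, f) = 1260*f*q + 560 = 560 + 1260*f*q)
Q = 67527040 (Q = -(-2)*(560 + 1260*42*638) = -(-2)*(560 + 33762960) = -(-2)*33763520 = -2*(-33763520) = 67527040)
-4656696 - Q = -4656696 - 1*67527040 = -4656696 - 67527040 = -72183736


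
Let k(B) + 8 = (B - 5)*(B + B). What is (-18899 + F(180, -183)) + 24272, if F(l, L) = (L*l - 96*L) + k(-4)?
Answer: -9935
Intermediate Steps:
k(B) = -8 + 2*B*(-5 + B) (k(B) = -8 + (B - 5)*(B + B) = -8 + (-5 + B)*(2*B) = -8 + 2*B*(-5 + B))
F(l, L) = 64 - 96*L + L*l (F(l, L) = (L*l - 96*L) + (-8 - 10*(-4) + 2*(-4)²) = (-96*L + L*l) + (-8 + 40 + 2*16) = (-96*L + L*l) + (-8 + 40 + 32) = (-96*L + L*l) + 64 = 64 - 96*L + L*l)
(-18899 + F(180, -183)) + 24272 = (-18899 + (64 - 96*(-183) - 183*180)) + 24272 = (-18899 + (64 + 17568 - 32940)) + 24272 = (-18899 - 15308) + 24272 = -34207 + 24272 = -9935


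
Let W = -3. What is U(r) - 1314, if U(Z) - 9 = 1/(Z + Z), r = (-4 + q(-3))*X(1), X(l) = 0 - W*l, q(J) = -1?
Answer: -39151/30 ≈ -1305.0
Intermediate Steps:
X(l) = 3*l (X(l) = 0 - (-3)*l = 0 + 3*l = 3*l)
r = -15 (r = (-4 - 1)*(3*1) = -5*3 = -15)
U(Z) = 9 + 1/(2*Z) (U(Z) = 9 + 1/(Z + Z) = 9 + 1/(2*Z))
U(r) - 1314 = (9 + (½)/(-15)) - 1314 = (9 + (½)*(-1/15)) - 1314 = (9 - 1/30) - 1314 = 269/30 - 1314 = -39151/30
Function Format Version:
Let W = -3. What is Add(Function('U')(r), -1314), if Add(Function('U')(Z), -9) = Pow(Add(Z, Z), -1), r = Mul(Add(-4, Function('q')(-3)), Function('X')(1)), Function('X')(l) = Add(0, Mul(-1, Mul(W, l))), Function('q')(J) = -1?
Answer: Rational(-39151, 30) ≈ -1305.0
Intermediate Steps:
Function('X')(l) = Mul(3, l) (Function('X')(l) = Add(0, Mul(-1, Mul(-3, l))) = Add(0, Mul(3, l)) = Mul(3, l))
r = -15 (r = Mul(Add(-4, -1), Mul(3, 1)) = Mul(-5, 3) = -15)
Function('U')(Z) = Add(9, Mul(Rational(1, 2), Pow(Z, -1))) (Function('U')(Z) = Add(9, Pow(Add(Z, Z), -1)) = Add(9, Pow(Mul(2, Z), -1)) = Add(9, Mul(Rational(1, 2), Pow(Z, -1))))
Add(Function('U')(r), -1314) = Add(Add(9, Mul(Rational(1, 2), Pow(-15, -1))), -1314) = Add(Add(9, Mul(Rational(1, 2), Rational(-1, 15))), -1314) = Add(Add(9, Rational(-1, 30)), -1314) = Add(Rational(269, 30), -1314) = Rational(-39151, 30)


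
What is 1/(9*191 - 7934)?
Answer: -1/6215 ≈ -0.00016090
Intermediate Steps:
1/(9*191 - 7934) = 1/(1719 - 7934) = 1/(-6215) = -1/6215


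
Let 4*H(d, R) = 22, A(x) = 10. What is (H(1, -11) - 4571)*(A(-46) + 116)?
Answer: -575253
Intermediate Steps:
H(d, R) = 11/2 (H(d, R) = (1/4)*22 = 11/2)
(H(1, -11) - 4571)*(A(-46) + 116) = (11/2 - 4571)*(10 + 116) = -9131/2*126 = -575253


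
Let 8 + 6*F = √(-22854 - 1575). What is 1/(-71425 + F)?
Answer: -2571348/183661983793 - 6*I*√24429/183661983793 ≈ -1.4e-5 - 5.106e-9*I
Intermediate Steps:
F = -4/3 + I*√24429/6 (F = -4/3 + √(-22854 - 1575)/6 = -4/3 + √(-24429)/6 = -4/3 + (I*√24429)/6 = -4/3 + I*√24429/6 ≈ -1.3333 + 26.05*I)
1/(-71425 + F) = 1/(-71425 + (-4/3 + I*√24429/6)) = 1/(-214279/3 + I*√24429/6)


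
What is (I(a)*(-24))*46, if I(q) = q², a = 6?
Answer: -39744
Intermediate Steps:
(I(a)*(-24))*46 = (6²*(-24))*46 = (36*(-24))*46 = -864*46 = -39744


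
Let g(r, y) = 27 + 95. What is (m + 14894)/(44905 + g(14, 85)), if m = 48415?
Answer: 21103/15009 ≈ 1.4060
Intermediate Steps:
g(r, y) = 122
(m + 14894)/(44905 + g(14, 85)) = (48415 + 14894)/(44905 + 122) = 63309/45027 = 63309*(1/45027) = 21103/15009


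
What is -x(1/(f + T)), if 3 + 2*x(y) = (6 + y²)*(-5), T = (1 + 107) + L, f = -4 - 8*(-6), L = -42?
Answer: 79861/4840 ≈ 16.500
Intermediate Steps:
f = 44 (f = -4 + 48 = 44)
T = 66 (T = (1 + 107) - 42 = 108 - 42 = 66)
x(y) = -33/2 - 5*y²/2 (x(y) = -3/2 + ((6 + y²)*(-5))/2 = -3/2 + (-30 - 5*y²)/2 = -3/2 + (-15 - 5*y²/2) = -33/2 - 5*y²/2)
-x(1/(f + T)) = -(-33/2 - 5/(2*(44 + 66)²)) = -(-33/2 - 5*(1/110)²/2) = -(-33/2 - 5/2*1/12100) = -(-33/2 - 1/4840) = -1*(-79861/4840) = 79861/4840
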